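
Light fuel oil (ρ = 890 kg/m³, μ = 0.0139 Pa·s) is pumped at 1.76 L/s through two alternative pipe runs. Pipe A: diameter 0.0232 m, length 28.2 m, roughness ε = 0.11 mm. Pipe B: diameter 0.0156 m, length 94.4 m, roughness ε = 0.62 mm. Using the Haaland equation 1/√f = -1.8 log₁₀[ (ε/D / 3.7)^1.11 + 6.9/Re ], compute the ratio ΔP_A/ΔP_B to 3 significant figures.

ΔP_A/ΔP_B ≈ 0.0246

Pipe A: V = Q/A = 0.00176/0.0004227 = 4.163 m/s; Re = 6185; ε/D = 0.00474; Haaland → f = 0.04047; ΔP_A = f(L/D)(ρV²/2) = 3.795e+05 Pa.
Pipe B: V = Q/A = 0.00176/0.0001911 = 9.208 m/s; Re = 9198; ε/D = 0.0397; Haaland → f = 0.06751; ΔP_B = f(L/D)(ρV²/2) = 1.541e+07 Pa.
ΔP_A/ΔP_B = 3.795e+05/1.541e+07 = 0.0246.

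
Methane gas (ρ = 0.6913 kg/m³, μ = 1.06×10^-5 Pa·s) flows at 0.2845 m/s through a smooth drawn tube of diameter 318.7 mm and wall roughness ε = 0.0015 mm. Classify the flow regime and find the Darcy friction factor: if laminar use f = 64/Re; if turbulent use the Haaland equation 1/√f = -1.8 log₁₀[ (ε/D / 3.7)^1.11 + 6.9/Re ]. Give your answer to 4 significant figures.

Re = ρVD/μ = 0.6913·0.2845·0.3187/1.06e-05 = 5913.
Re > 4000 → turbulent. ε/D = 1.5e-06/0.3187 = 4.71e-06; Haaland: 1/√f = -1.8 log₁₀[2.86e-07 + 0.00117] = 5.279, so f = 0.03588.

f ≈ 0.03588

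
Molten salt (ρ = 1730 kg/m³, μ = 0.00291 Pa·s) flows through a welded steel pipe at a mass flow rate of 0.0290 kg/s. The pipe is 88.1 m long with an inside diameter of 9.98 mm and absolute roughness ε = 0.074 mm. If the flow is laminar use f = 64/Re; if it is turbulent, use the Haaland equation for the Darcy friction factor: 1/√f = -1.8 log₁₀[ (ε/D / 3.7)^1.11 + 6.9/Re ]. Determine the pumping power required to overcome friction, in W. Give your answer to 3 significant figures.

P ≈ 0.296 W

A = πD²/4 = π(0.00998)²/4 = 7.823e-05 m²; mean velocity V = ṁ/(ρA) = 0.029/(1730 · 7.823e-05) = 0.2143 m/s.
Reynolds number Re = ρVD/μ = 1730 · 0.2143 · 0.00998 / 0.00291 = 1271.
Re < 2300 → laminar flow, so f = 64/Re = 64/1271 = 0.05034 (the turbulent correlation is not needed).
Darcy-Weisbach: ΔP = f(L/D)(ρV²/2) = 0.05034·(88.1/0.00998)·(1730·0.2143²/2) = 0.05034·8828·39.72 = 1.765e+04 Pa.
Q = ṁ/ρ = 0.029/1730 = 1.676e-05 m³/s.
Pumping power P = QΔP = 1.676e-05·1.765e+04 = 0.2959 W = 0.296 W.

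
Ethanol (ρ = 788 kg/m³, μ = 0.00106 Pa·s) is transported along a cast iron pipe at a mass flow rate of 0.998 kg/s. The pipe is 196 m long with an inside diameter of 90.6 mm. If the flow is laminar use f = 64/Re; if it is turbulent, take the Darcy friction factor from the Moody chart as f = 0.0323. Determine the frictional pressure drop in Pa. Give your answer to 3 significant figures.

A = πD²/4 = π(0.0906)²/4 = 0.006447 m²; mean velocity V = ṁ/(ρA) = 0.998/(788 · 0.006447) = 0.1965 m/s.
Reynolds number Re = ρVD/μ = 788 · 0.1965 · 0.0906 / 0.00106 = 1.323e+04.
Re > 4000 → turbulent; use the Moody-chart value f = 0.0323.
Darcy-Weisbach: ΔP = f(L/D)(ρV²/2) = 0.0323·(196/0.0906)·(788·0.1965²/2) = 0.0323·2163·15.21 = 1063 Pa.

ΔP ≈ 1060 Pa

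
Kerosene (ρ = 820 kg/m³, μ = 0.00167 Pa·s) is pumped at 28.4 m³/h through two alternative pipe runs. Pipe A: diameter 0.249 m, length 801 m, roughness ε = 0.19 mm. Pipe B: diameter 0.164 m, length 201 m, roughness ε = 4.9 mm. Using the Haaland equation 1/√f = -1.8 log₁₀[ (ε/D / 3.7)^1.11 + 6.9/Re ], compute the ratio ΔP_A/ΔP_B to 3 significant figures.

ΔP_A/ΔP_B ≈ 0.231

Pipe A: V = Q/A = 0.007889/0.0487 = 0.162 m/s; Re = 1.981e+04; ε/D = 0.000763; Haaland → f = 0.02722; ΔP_A = f(L/D)(ρV²/2) = 942.4 Pa.
Pipe B: V = Q/A = 0.007889/0.02112 = 0.3735 m/s; Re = 3.007e+04; ε/D = 0.0299; Haaland → f = 0.05821; ΔP_B = f(L/D)(ρV²/2) = 4080 Pa.
ΔP_A/ΔP_B = 942.4/4080 = 0.231.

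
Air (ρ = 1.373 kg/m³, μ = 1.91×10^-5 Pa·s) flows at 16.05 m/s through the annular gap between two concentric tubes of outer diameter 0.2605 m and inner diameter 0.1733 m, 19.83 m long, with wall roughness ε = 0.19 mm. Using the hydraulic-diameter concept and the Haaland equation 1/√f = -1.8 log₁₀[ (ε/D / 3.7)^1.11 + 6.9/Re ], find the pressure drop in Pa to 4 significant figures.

ΔP ≈ 1023 Pa

Hydraulic diameter D_h = 4A/P = D_o - D_i = 0.2605 - 0.1733 = 0.0872 m.
Re = ρVD_h/μ = 1.373·16.05·0.0872/1.91e-05 = 1.006e+05.
ε/D_h = 0.00019/0.0872 = 0.00218; Haaland gives 1/√f = -1.8 log₁₀[0.00026+6.86e-05] = 6.27, so f = 0.02543.
ΔP = f(L/D_h)(ρV²/2) = 0.02543·19.83/0.0872·176.8 = 1023 Pa.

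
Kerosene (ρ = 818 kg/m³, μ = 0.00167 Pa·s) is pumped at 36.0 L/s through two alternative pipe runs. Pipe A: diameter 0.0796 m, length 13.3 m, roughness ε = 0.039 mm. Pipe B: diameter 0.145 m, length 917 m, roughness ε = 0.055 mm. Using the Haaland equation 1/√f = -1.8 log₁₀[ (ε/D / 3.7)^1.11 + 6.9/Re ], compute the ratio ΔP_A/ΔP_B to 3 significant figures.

Pipe A: V = Q/A = 0.036/0.004976 = 7.234 m/s; Re = 2.821e+05; ε/D = 0.00049; Haaland → f = 0.01809; ΔP_A = f(L/D)(ρV²/2) = 6.47e+04 Pa.
Pipe B: V = Q/A = 0.036/0.01651 = 2.18 m/s; Re = 1.548e+05; ε/D = 0.000379; Haaland → f = 0.01848; ΔP_B = f(L/D)(ρV²/2) = 2.272e+05 Pa.
ΔP_A/ΔP_B = 6.47e+04/2.272e+05 = 0.285.

ΔP_A/ΔP_B ≈ 0.285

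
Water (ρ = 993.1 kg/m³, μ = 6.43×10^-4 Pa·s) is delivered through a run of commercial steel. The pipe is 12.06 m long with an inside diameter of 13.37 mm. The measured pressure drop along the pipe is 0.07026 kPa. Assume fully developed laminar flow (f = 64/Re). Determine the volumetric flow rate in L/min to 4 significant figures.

For laminar flow, f = 64/Re with Re = ρVD/μ, so Darcy-Weisbach reduces to ΔP = 32μLV/D². Solving for V: V = ΔP·D²/(32μL) = 70.26·(0.01337)²/(32·0.000643·12.06) = 0.05061 m/s.
Check: Re = ρVD/μ = 993.1·0.05061·0.01337/0.000643 = 1045 < 2300, so the laminar assumption holds.
Q = V·A = 0.05061·(π/4·0.01337²) = 7.106e-06 m³/s = 0.4264 L/min.

Q ≈ 0.4264 L/min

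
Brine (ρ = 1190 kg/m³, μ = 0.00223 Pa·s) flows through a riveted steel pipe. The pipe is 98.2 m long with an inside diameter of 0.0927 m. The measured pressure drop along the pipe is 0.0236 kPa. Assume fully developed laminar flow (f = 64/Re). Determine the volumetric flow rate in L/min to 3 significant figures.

For laminar flow, f = 64/Re with Re = ρVD/μ, so Darcy-Weisbach reduces to ΔP = 32μLV/D². Solving for V: V = ΔP·D²/(32μL) = 23.6·(0.0927)²/(32·0.00223·98.2) = 0.02894 m/s.
Check: Re = ρVD/μ = 1190·0.02894·0.0927/0.00223 = 1432 < 2300, so the laminar assumption holds.
Q = V·A = 0.02894·(π/4·0.0927²) = 0.0001953 m³/s = 11.7 L/min.

Q ≈ 11.7 L/min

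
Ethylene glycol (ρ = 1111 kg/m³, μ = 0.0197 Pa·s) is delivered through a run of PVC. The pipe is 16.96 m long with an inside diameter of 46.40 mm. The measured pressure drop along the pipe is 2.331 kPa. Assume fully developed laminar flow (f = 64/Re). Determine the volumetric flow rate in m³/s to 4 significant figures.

For laminar flow, f = 64/Re with Re = ρVD/μ, so Darcy-Weisbach reduces to ΔP = 32μLV/D². Solving for V: V = ΔP·D²/(32μL) = 2331·(0.0464)²/(32·0.0197·16.96) = 0.4694 m/s.
Check: Re = ρVD/μ = 1111·0.4694·0.0464/0.0197 = 1228 < 2300, so the laminar assumption holds.
Q = V·A = 0.4694·(π/4·0.0464²) = 0.0007937 m³/s = 7.937×10^-4 m³/s.

Q ≈ 7.937×10^-4 m³/s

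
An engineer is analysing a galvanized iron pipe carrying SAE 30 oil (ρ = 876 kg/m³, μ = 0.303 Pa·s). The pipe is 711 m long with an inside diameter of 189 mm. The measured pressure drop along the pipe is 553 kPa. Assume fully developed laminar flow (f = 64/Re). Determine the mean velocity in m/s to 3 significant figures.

V ≈ 2.87 m/s

For laminar flow, f = 64/Re with Re = ρVD/μ, so Darcy-Weisbach reduces to ΔP = 32μLV/D². Solving for V: V = ΔP·D²/(32μL) = 5.53e+05·(0.189)²/(32·0.303·711) = 2.865 m/s.
Check: Re = ρVD/μ = 876·2.865·0.189/0.303 = 1566 < 2300, so the laminar assumption holds.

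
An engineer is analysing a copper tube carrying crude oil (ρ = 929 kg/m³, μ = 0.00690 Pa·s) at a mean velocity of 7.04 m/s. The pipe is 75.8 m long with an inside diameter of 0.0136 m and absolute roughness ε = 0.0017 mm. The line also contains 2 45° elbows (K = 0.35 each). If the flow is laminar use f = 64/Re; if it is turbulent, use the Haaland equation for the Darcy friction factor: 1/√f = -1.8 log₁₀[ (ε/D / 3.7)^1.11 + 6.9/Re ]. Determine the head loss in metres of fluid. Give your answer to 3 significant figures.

h_f ≈ 410 m

Reynolds number Re = ρVD/μ = 929 · 7.04 · 0.0136 / 0.0069 = 1.289e+04.
Re > 4000 → turbulent. Relative roughness ε/D = 1.7e-06/0.0136 = 0.000125. Haaland: 1/√f = -1.8 log₁₀[(0.000125/3.7)^1.11 + 6.9/1.289e+04] = -1.8 log₁₀[1.09e-05 + 0.000535] = 5.873, so f = 0.02899.
Total minor-loss coefficient ΣK = 2·0.35 = 0.7.
ΔP = [f·L/D + ΣK]·(ρV²/2) = [0.02899·75.8/0.0136 + 0.7]·(929·7.04²/2) = [161.6 + 0.7]·2.302e+04 = 3.736e+06 Pa.
Head loss h_f = ΔP/(ρg) = 3.736e+06/(929·9.81) = 410 m.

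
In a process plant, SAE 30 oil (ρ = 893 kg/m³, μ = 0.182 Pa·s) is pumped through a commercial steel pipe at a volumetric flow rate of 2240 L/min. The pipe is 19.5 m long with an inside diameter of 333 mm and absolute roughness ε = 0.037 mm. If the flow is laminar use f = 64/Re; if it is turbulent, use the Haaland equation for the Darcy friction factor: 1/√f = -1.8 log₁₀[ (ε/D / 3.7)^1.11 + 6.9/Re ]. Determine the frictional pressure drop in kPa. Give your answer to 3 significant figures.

Q = 2240 L/min = 2240/60000 = 0.03733 m³/s.
Cross-sectional area A = πD²/4 = π(0.333)²/4 = 0.08709 m²; mean velocity V = Q/A = 0.03733/0.08709 = 0.4287 m/s.
Reynolds number Re = ρVD/μ = 893 · 0.4287 · 0.333 / 0.182 = 700.4.
Re < 2300 → laminar flow, so f = 64/Re = 64/700.4 = 0.09138 (the turbulent correlation is not needed).
Darcy-Weisbach: ΔP = f(L/D)(ρV²/2) = 0.09138·(19.5/0.333)·(893·0.4287²/2) = 0.09138·58.56·82.05 = 439 Pa.
ΔP = 439 Pa = 0.439 kPa.

ΔP ≈ 0.439 kPa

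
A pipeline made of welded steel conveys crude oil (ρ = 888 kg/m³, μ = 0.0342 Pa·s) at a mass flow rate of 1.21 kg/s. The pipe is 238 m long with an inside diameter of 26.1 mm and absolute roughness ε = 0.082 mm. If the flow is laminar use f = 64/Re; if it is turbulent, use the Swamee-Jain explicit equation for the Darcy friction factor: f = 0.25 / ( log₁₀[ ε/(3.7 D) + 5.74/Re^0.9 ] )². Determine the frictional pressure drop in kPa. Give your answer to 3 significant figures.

ΔP ≈ 974 kPa

A = πD²/4 = π(0.0261)²/4 = 0.000535 m²; mean velocity V = ṁ/(ρA) = 1.21/(888 · 0.000535) = 2.547 m/s.
Reynolds number Re = ρVD/μ = 888 · 2.547 · 0.0261 / 0.0342 = 1726.
Re < 2300 → laminar flow, so f = 64/Re = 64/1726 = 0.03708 (the turbulent correlation is not needed).
Darcy-Weisbach: ΔP = f(L/D)(ρV²/2) = 0.03708·(238/0.0261)·(888·2.547²/2) = 0.03708·9119·2880 = 9.738e+05 Pa.
ΔP = 9.738e+05 Pa = 974 kPa.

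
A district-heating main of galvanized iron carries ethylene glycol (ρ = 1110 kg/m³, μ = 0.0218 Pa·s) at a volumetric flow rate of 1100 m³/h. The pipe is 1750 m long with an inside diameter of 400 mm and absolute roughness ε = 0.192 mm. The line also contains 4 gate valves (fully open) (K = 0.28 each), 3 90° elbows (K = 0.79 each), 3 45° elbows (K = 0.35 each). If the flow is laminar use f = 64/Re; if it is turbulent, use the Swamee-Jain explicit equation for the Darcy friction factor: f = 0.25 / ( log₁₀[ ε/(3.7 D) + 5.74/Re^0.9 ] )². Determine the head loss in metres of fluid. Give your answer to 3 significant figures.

h_f ≈ 31.2 m

Q = 1100 m³/h = 1100/3600 = 0.3056 m³/s.
Cross-sectional area A = πD²/4 = π(0.4)²/4 = 0.1257 m²; mean velocity V = Q/A = 0.3056/0.1257 = 2.432 m/s.
Reynolds number Re = ρVD/μ = 1110 · 2.432 · 0.4 / 0.0218 = 4.952e+04.
Re > 4000 → turbulent. Relative roughness ε/D = 0.000192/0.4 = 0.00048. Swamee-Jain: f = 0.25/(log₁₀[0.00048/3.7 + 5.74/4.952e+04^0.9])² = 0.25/(log₁₀[0.00013 + 0.000342])² = 0.25/(-3.327)² = 0.02259.
Total minor-loss coefficient ΣK = 4·0.28 + 3·0.79 + 3·0.35 = 4.54.
ΔP = [f·L/D + ΣK]·(ρV²/2) = [0.02259·1750/0.4 + 4.54]·(1110·2.432²/2) = [98.83 + 4.54]·3281 = 3.392e+05 Pa.
Head loss h_f = ΔP/(ρg) = 3.392e+05/(1110·9.81) = 31.2 m.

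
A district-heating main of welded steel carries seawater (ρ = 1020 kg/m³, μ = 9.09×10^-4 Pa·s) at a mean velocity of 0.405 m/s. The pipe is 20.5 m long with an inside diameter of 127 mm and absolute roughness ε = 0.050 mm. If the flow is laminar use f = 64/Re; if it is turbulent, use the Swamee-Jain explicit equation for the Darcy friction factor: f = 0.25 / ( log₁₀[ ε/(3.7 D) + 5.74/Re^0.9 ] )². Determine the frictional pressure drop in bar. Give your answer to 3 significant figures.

ΔP ≈ 0.00293 bar

Reynolds number Re = ρVD/μ = 1020 · 0.405 · 0.127 / 0.000909 = 5.772e+04.
Re > 4000 → turbulent. Relative roughness ε/D = 5e-05/0.127 = 0.000394. Swamee-Jain: f = 0.25/(log₁₀[0.000394/3.7 + 5.74/5.772e+04^0.9])² = 0.25/(log₁₀[0.000106 + 0.000298])² = 0.25/(-3.394)² = 0.02171.
Darcy-Weisbach: ΔP = f(L/D)(ρV²/2) = 0.02171·(20.5/0.127)·(1020·0.405²/2) = 0.02171·161.4·83.65 = 293.1 Pa.
ΔP = 293.1 Pa = 0.00293 bar.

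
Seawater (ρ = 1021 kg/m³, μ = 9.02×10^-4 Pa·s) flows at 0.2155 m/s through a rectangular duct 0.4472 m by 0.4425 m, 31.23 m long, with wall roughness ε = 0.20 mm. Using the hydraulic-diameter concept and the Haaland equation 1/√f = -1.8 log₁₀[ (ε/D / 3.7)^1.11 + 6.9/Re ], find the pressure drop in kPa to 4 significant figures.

Hydraulic diameter D_h = 4A/P = 4·(0.4472·0.4425)/(2·(0.4472+0.4425)) = 0.7915/1.779 = 0.4448 m.
Re = ρVD_h/μ = 1021·0.2155·0.4448/0.000902 = 1.085e+05.
ε/D_h = 0.0002/0.4448 = 0.00045; Haaland gives 1/√f = -1.8 log₁₀[4.51e-05+6.36e-05] = 7.135, so f = 0.01964.
ΔP = f(L/D_h)(ρV²/2) = 0.01964·31.23/0.4448·23.71 = 32.69 Pa.
ΔP = 0.03269 kPa.

ΔP ≈ 0.03269 kPa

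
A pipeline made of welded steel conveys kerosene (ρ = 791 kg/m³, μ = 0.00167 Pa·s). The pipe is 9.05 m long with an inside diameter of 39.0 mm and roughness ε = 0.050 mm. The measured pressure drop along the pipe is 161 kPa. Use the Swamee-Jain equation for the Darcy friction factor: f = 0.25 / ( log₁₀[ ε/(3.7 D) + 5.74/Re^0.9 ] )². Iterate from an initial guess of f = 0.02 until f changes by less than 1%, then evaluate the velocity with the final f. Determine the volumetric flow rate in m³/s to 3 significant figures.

Rearranging Darcy-Weisbach: V = √(2·ΔP·D/(f·L·ρ)). With ε/D = 5e-05/0.039 = 0.00128, iterate starting from f = 0.02:
  f = 0.02 → V = √(2·1.61e+05·0.039/(0.02·9.05·791)) = 9.366 m/s; Re = ρVD/μ = 1.73e+05; f → 0.02241
  f = 0.02241 → V = 8.847 m/s; Re = 1.634e+05; f → 0.02249
Converged (Δf/f < 1%). With the final f = 0.02249: V = √(2·1.61e+05·0.039/(0.02249·9.05·791)) = 8.832 m/s.
Q = V·A = 8.832·(π/4·0.039²) = 0.01055 m³/s = 0.0106 m³/s.

Q ≈ 0.0106 m³/s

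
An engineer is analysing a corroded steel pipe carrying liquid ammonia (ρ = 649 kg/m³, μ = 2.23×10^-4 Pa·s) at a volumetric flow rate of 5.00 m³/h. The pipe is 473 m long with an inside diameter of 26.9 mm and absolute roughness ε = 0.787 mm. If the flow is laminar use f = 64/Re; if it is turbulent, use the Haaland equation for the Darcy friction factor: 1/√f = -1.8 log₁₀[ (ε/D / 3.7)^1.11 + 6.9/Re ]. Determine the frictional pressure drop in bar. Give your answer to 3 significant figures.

Q = 5.00 m³/h = 5.00/3600 = 0.001389 m³/s.
Cross-sectional area A = πD²/4 = π(0.0269)²/4 = 0.0005683 m²; mean velocity V = Q/A = 0.001389/0.0005683 = 2.444 m/s.
Reynolds number Re = ρVD/μ = 649 · 2.444 · 0.0269 / 0.000223 = 1.913e+05.
Re > 4000 → turbulent. Relative roughness ε/D = 0.000787/0.0269 = 0.0293. Haaland: 1/√f = -1.8 log₁₀[(0.0293/3.7)^1.11 + 6.9/1.913e+05] = -1.8 log₁₀[0.00464 + 3.61e-05] = 4.194, so f = 0.05686.
Darcy-Weisbach: ΔP = f(L/D)(ρV²/2) = 0.05686·(473/0.0269)·(649·2.444²/2) = 0.05686·1.758e+04·1938 = 1.938e+06 Pa.
ΔP = 1.938e+06 Pa = 19.4 bar.

ΔP ≈ 19.4 bar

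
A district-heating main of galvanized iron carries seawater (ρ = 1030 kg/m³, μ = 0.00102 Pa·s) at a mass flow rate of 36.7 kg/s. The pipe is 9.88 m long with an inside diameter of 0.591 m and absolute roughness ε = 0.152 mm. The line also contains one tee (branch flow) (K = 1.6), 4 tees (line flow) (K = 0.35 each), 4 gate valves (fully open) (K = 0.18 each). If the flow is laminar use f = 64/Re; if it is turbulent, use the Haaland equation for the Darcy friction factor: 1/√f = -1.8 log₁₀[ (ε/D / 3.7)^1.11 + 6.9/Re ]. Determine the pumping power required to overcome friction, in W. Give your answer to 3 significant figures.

A = πD²/4 = π(0.591)²/4 = 0.2743 m²; mean velocity V = ṁ/(ρA) = 36.7/(1030 · 0.2743) = 0.1299 m/s.
Reynolds number Re = ρVD/μ = 1030 · 0.1299 · 0.591 / 0.00102 = 7.752e+04.
Re > 4000 → turbulent. Relative roughness ε/D = 0.000152/0.591 = 0.000257. Haaland: 1/√f = -1.8 log₁₀[(0.000257/3.7)^1.11 + 6.9/7.752e+04] = -1.8 log₁₀[2.42e-05 + 8.9e-05] = 7.103, so f = 0.01982.
Total minor-loss coefficient ΣK = 1·1.6 + 4·0.35 + 4·0.18 = 3.72.
ΔP = [f·L/D + ΣK]·(ρV²/2) = [0.01982·9.88/0.591 + 3.72]·(1030·0.1299²/2) = [0.3314 + 3.72]·8.688 = 35.2 Pa.
Q = ṁ/ρ = 36.7/1030 = 0.03563 m³/s.
Pumping power P = QΔP = 0.03563·35.2 = 1.254 W = 1.25 W.

P ≈ 1.25 W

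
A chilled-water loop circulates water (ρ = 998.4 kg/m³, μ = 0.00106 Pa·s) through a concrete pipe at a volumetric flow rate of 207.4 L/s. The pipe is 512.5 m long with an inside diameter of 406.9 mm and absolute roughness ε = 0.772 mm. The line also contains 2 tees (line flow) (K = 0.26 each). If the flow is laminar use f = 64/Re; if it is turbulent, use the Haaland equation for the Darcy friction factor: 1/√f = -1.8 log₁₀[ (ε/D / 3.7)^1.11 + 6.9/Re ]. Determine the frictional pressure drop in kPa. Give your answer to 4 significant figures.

ΔP ≈ 38.11 kPa

Q = 207.4 L/s = 207.4/1000 = 0.2074 m³/s.
Cross-sectional area A = πD²/4 = π(0.4069)²/4 = 0.13 m²; mean velocity V = Q/A = 0.2074/0.13 = 1.595 m/s.
Reynolds number Re = ρVD/μ = 998.4 · 1.595 · 0.4069 / 0.00106 = 6.113e+05.
Re > 4000 → turbulent. Relative roughness ε/D = 0.000772/0.4069 = 0.0019. Haaland: 1/√f = -1.8 log₁₀[(0.0019/3.7)^1.11 + 6.9/6.113e+05] = -1.8 log₁₀[0.000223 + 1.13e-05] = 6.535, so f = 0.02342.
Total minor-loss coefficient ΣK = 2·0.26 = 0.52.
ΔP = [f·L/D + ΣK]·(ρV²/2) = [0.02342·512.5/0.4069 + 0.52]·(998.4·1.595²/2) = [29.49 + 0.52]·1270 = 3.811e+04 Pa.
ΔP = 3.811e+04 Pa = 38.11 kPa.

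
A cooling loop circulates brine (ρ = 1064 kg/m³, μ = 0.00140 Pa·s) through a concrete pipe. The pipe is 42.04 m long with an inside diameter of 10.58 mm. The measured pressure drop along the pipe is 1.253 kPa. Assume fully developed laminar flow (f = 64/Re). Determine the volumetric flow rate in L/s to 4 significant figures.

For laminar flow, f = 64/Re with Re = ρVD/μ, so Darcy-Weisbach reduces to ΔP = 32μLV/D². Solving for V: V = ΔP·D²/(32μL) = 1253·(0.01058)²/(32·0.0014·42.04) = 0.07447 m/s.
Check: Re = ρVD/μ = 1064·0.07447·0.01058/0.0014 = 598.8 < 2300, so the laminar assumption holds.
Q = V·A = 0.07447·(π/4·0.01058²) = 6.547e-06 m³/s = 0.006547 L/s.

Q ≈ 0.006547 L/s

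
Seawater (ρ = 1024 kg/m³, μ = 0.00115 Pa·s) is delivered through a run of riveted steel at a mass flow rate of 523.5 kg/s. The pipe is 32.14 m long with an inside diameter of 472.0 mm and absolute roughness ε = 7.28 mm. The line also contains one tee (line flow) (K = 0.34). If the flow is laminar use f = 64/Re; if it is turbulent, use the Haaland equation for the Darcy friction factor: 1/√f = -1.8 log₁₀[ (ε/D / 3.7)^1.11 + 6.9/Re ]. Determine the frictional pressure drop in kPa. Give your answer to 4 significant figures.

ΔP ≈ 14.66 kPa

A = πD²/4 = π(0.472)²/4 = 0.175 m²; mean velocity V = ṁ/(ρA) = 523.5/(1024 · 0.175) = 2.922 m/s.
Reynolds number Re = ρVD/μ = 1024 · 2.922 · 0.472 / 0.00115 = 1.228e+06.
Re > 4000 → turbulent. Relative roughness ε/D = 0.00728/0.472 = 0.0154. Haaland: 1/√f = -1.8 log₁₀[(0.0154/3.7)^1.11 + 6.9/1.228e+06] = -1.8 log₁₀[0.00228 + 5.62e-06] = 4.753, so f = 0.04426.
Total minor-loss coefficient ΣK = 1·0.34 = 0.34.
ΔP = [f·L/D + ΣK]·(ρV²/2) = [0.04426·32.14/0.472 + 0.34]·(1024·2.922²/2) = [3.014 + 0.34]·4371 = 1.466e+04 Pa.
ΔP = 1.466e+04 Pa = 14.66 kPa.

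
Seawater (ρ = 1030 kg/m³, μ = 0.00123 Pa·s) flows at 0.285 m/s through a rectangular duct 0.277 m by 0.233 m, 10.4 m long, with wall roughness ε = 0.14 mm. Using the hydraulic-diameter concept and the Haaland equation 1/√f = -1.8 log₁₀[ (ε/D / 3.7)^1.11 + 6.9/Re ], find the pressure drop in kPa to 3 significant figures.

Hydraulic diameter D_h = 4A/P = 4·(0.277·0.233)/(2·(0.277+0.233)) = 0.2582/1.02 = 0.2531 m.
Re = ρVD_h/μ = 1030·0.285·0.2531/0.00123 = 6.04e+04.
ε/D_h = 0.00014/0.2531 = 0.000553; Haaland gives 1/√f = -1.8 log₁₀[5.67e-05+0.000114] = 6.781, so f = 0.02175.
ΔP = f(L/D_h)(ρV²/2) = 0.02175·10.4/0.2531·41.83 = 37.38 Pa.
ΔP = 0.0374 kPa.

ΔP ≈ 0.0374 kPa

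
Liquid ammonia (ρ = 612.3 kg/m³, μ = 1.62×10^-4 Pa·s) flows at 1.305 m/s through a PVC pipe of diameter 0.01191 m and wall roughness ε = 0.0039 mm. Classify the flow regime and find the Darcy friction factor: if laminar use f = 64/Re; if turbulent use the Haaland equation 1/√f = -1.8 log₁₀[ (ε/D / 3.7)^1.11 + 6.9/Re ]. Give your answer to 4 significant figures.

Re = ρVD/μ = 612.3·1.305·0.01191/0.000162 = 5.875e+04.
Re > 4000 → turbulent. ε/D = 3.9e-06/0.01191 = 0.000327; Haaland: 1/√f = -1.8 log₁₀[3.17e-05 + 0.000117] = 6.887, so f = 0.02108.

f ≈ 0.02108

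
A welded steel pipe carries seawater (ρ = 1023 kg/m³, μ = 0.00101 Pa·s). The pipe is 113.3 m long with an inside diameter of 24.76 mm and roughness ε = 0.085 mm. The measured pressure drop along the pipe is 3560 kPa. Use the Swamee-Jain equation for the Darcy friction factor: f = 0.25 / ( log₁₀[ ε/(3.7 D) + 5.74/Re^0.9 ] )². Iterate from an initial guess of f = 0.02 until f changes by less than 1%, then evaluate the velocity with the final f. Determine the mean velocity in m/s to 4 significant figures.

Rearranging Darcy-Weisbach: V = √(2·ΔP·D/(f·L·ρ)). With ε/D = 8.5e-05/0.02476 = 0.00343, iterate starting from f = 0.02:
  f = 0.02 → V = √(2·3.56e+06·0.02476/(0.02·113.3·1023)) = 8.721 m/s; Re = ρVD/μ = 2.187e+05; f → 0.02792
  f = 0.02792 → V = 7.381 m/s; Re = 1.851e+05; f → 0.02803
Converged (Δf/f < 1%). With the final f = 0.02803: V = √(2·3.56e+06·0.02476/(0.02803·113.3·1023)) = 7.366 m/s.

V ≈ 7.366 m/s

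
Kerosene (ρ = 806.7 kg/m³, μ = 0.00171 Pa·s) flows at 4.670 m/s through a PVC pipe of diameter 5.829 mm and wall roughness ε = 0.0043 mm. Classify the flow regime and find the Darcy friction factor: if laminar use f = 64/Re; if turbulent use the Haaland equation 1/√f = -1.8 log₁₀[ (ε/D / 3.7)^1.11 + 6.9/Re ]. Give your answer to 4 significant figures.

Re = ρVD/μ = 806.7·4.67·0.005829/0.00171 = 1.284e+04.
Re > 4000 → turbulent. ε/D = 4.3e-06/0.005829 = 0.000738; Haaland: 1/√f = -1.8 log₁₀[7.81e-05 + 0.000537] = 5.78, so f = 0.02994.

f ≈ 0.02994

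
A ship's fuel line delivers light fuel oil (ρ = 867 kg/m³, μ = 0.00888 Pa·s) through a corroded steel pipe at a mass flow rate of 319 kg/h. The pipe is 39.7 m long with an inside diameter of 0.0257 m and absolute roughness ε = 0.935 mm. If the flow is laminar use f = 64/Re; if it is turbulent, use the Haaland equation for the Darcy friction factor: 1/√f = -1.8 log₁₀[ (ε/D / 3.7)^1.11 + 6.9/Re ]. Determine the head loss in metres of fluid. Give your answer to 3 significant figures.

h_f ≈ 0.396 m

ṁ = 319 kg/h = 319/3600 = 0.08861 kg/s.
A = πD²/4 = π(0.0257)²/4 = 0.0005187 m²; mean velocity V = ṁ/(ρA) = 0.08861/(867 · 0.0005187) = 0.197 m/s.
Reynolds number Re = ρVD/μ = 867 · 0.197 · 0.0257 / 0.00888 = 494.4.
Re < 2300 → laminar flow, so f = 64/Re = 64/494.4 = 0.1295 (the turbulent correlation is not needed).
Darcy-Weisbach: ΔP = f(L/D)(ρV²/2) = 0.1295·(39.7/0.0257)·(867·0.197²/2) = 0.1295·1545·16.83 = 3365 Pa.
Head loss h_f = ΔP/(ρg) = 3365/(867·9.81) = 0.396 m.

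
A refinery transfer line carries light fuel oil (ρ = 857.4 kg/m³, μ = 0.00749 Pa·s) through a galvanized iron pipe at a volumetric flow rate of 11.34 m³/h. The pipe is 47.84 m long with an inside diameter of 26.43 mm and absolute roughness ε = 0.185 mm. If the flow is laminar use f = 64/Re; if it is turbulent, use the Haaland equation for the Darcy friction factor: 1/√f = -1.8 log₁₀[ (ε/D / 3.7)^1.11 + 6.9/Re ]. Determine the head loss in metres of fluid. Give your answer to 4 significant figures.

Q = 11.34 m³/h = 11.34/3600 = 0.00315 m³/s.
Cross-sectional area A = πD²/4 = π(0.02643)²/4 = 0.0005486 m²; mean velocity V = Q/A = 0.00315/0.0005486 = 5.742 m/s.
Reynolds number Re = ρVD/μ = 857.4 · 5.742 · 0.02643 / 0.00749 = 1.737e+04.
Re > 4000 → turbulent. Relative roughness ε/D = 0.000185/0.02643 = 0.007. Haaland: 1/√f = -1.8 log₁₀[(0.007/3.7)^1.11 + 6.9/1.737e+04] = -1.8 log₁₀[0.000949 + 0.000397] = 5.168, so f = 0.03745.
Darcy-Weisbach: ΔP = f(L/D)(ρV²/2) = 0.03745·(47.84/0.02643)·(857.4·5.742²/2) = 0.03745·1810·1.413e+04 = 9.579e+05 Pa.
Head loss h_f = ΔP/(ρg) = 9.579e+05/(857.4·9.81) = 113.9 m.

h_f ≈ 113.9 m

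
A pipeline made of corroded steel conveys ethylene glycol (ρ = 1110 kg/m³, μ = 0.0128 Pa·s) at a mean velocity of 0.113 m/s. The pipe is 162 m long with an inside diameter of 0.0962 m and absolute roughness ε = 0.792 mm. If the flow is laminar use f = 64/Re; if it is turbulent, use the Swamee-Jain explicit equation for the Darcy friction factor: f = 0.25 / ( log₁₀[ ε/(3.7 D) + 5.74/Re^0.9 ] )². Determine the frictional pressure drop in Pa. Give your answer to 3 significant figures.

ΔP ≈ 810 Pa

Reynolds number Re = ρVD/μ = 1110 · 0.113 · 0.0962 / 0.0128 = 942.7.
Re < 2300 → laminar flow, so f = 64/Re = 64/942.7 = 0.06789 (the turbulent correlation is not needed).
Darcy-Weisbach: ΔP = f(L/D)(ρV²/2) = 0.06789·(162/0.0962)·(1110·0.113²/2) = 0.06789·1684·7.087 = 810.2 Pa.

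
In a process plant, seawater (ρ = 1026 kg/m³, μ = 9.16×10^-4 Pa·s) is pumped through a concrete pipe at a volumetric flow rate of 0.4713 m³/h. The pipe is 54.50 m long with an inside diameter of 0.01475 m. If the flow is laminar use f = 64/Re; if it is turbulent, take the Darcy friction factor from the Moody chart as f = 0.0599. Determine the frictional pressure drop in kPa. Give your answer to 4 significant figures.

Q = 0.4713 m³/h = 0.4713/3600 = 0.0001309 m³/s.
Cross-sectional area A = πD²/4 = π(0.01475)²/4 = 0.0001709 m²; mean velocity V = Q/A = 0.0001309/0.0001709 = 0.7662 m/s.
Reynolds number Re = ρVD/μ = 1026 · 0.7662 · 0.01475 / 0.000916 = 1.266e+04.
Re > 4000 → turbulent; use the Moody-chart value f = 0.0599.
Darcy-Weisbach: ΔP = f(L/D)(ρV²/2) = 0.0599·(54.5/0.01475)·(1026·0.7662²/2) = 0.0599·3695·301.1 = 6.665e+04 Pa.
ΔP = 6.665e+04 Pa = 66.65 kPa.

ΔP ≈ 66.65 kPa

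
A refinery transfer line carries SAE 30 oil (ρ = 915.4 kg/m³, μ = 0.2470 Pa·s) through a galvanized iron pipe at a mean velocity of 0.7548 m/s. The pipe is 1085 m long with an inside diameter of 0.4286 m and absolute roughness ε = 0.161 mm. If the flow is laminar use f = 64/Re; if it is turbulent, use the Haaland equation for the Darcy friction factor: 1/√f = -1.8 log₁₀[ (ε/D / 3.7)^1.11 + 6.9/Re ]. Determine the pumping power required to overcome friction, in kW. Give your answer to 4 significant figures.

P ≈ 3.837 kW

Reynolds number Re = ρVD/μ = 915.4 · 0.7548 · 0.4286 / 0.247 = 1199.
Re < 2300 → laminar flow, so f = 64/Re = 64/1199 = 0.05338 (the turbulent correlation is not needed).
Darcy-Weisbach: ΔP = f(L/D)(ρV²/2) = 0.05338·(1085/0.4286)·(915.4·0.7548²/2) = 0.05338·2531·260.8 = 3.524e+04 Pa.
Q = V·A = 0.7548·0.1443 = 0.1089 m³/s.
Pumping power P = QΔP = 0.1089·3.524e+04 = 3837.3 W = 3.837 kW.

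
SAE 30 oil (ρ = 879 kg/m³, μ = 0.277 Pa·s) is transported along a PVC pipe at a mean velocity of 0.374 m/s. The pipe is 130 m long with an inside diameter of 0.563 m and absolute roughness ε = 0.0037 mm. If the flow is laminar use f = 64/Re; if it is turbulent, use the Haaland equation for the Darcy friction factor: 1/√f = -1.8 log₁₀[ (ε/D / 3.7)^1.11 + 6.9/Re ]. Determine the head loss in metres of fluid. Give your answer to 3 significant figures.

Reynolds number Re = ρVD/μ = 879 · 0.374 · 0.563 / 0.277 = 668.2.
Re < 2300 → laminar flow, so f = 64/Re = 64/668.2 = 0.09578 (the turbulent correlation is not needed).
Darcy-Weisbach: ΔP = f(L/D)(ρV²/2) = 0.09578·(130/0.563)·(879·0.374²/2) = 0.09578·230.9·61.48 = 1360 Pa.
Head loss h_f = ΔP/(ρg) = 1360/(879·9.81) = 0.158 m.

h_f ≈ 0.158 m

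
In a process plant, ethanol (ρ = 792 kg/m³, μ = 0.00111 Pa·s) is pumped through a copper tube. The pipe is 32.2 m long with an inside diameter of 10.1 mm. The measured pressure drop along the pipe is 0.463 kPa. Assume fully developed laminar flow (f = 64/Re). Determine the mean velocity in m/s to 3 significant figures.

V ≈ 0.0413 m/s

For laminar flow, f = 64/Re with Re = ρVD/μ, so Darcy-Weisbach reduces to ΔP = 32μLV/D². Solving for V: V = ΔP·D²/(32μL) = 463·(0.0101)²/(32·0.00111·32.2) = 0.04129 m/s.
Check: Re = ρVD/μ = 792·0.04129·0.0101/0.00111 = 297.6 < 2300, so the laminar assumption holds.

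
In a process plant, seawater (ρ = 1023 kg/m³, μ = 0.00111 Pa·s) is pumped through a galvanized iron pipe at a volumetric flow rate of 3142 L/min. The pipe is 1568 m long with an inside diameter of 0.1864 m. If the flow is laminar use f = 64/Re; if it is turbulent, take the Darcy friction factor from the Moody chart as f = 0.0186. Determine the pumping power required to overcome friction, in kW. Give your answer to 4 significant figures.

P ≈ 15.43 kW

Q = 3142 L/min = 3142/60000 = 0.05237 m³/s.
Cross-sectional area A = πD²/4 = π(0.1864)²/4 = 0.02729 m²; mean velocity V = Q/A = 0.05237/0.02729 = 1.919 m/s.
Reynolds number Re = ρVD/μ = 1023 · 1.919 · 0.1864 / 0.00111 = 3.297e+05.
Re > 4000 → turbulent; use the Moody-chart value f = 0.0186.
Darcy-Weisbach: ΔP = f(L/D)(ρV²/2) = 0.0186·(1568/0.1864)·(1023·1.919²/2) = 0.0186·8412·1884 = 2.947e+05 Pa.
Pumping power P = QΔP = 0.05237·2.947e+05 = 15433 W = 15.43 kW.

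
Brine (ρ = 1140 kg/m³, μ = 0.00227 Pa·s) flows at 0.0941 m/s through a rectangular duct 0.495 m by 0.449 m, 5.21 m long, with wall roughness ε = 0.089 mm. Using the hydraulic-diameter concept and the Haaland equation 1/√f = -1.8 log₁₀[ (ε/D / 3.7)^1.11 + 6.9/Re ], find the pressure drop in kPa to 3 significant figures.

ΔP ≈ 0.00142 kPa

Hydraulic diameter D_h = 4A/P = 4·(0.495·0.449)/(2·(0.495+0.449)) = 0.889/1.888 = 0.4709 m.
Re = ρVD_h/μ = 1140·0.0941·0.4709/0.00227 = 2.225e+04.
ε/D_h = 8.9e-05/0.4709 = 0.000189; Haaland gives 1/√f = -1.8 log₁₀[1.72e-05+0.00031] = 6.273, so f = 0.02541.
ΔP = f(L/D_h)(ρV²/2) = 0.02541·5.21/0.4709·5.047 = 1.419 Pa.
ΔP = 0.00142 kPa.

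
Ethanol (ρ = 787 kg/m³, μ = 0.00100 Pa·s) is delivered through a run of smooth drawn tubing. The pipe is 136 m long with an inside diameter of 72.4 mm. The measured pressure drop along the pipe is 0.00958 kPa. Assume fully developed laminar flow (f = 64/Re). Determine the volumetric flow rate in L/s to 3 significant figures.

Q ≈ 0.0475 L/s

For laminar flow, f = 64/Re with Re = ρVD/μ, so Darcy-Weisbach reduces to ΔP = 32μLV/D². Solving for V: V = ΔP·D²/(32μL) = 9.58·(0.0724)²/(32·0.001·136) = 0.01154 m/s.
Check: Re = ρVD/μ = 787·0.01154·0.0724/0.001 = 657.5 < 2300, so the laminar assumption holds.
Q = V·A = 0.01154·(π/4·0.0724²) = 4.75e-05 m³/s = 0.0475 L/s.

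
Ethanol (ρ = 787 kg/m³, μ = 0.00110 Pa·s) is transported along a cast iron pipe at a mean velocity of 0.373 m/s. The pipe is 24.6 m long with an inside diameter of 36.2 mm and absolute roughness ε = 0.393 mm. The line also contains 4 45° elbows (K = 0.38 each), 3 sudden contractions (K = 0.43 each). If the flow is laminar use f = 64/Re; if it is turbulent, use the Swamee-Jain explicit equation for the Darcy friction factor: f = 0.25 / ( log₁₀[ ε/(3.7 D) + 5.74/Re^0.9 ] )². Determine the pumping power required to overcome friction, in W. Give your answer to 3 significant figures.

Reynolds number Re = ρVD/μ = 787 · 0.373 · 0.0362 / 0.0011 = 9660.
Re > 4000 → turbulent. Relative roughness ε/D = 0.000393/0.0362 = 0.0109. Swamee-Jain: f = 0.25/(log₁₀[0.0109/3.7 + 5.74/9660^0.9])² = 0.25/(log₁₀[0.00293 + 0.00149])² = 0.25/(-2.354)² = 0.0451.
Total minor-loss coefficient ΣK = 4·0.38 + 3·0.43 = 2.81.
ΔP = [f·L/D + ΣK]·(ρV²/2) = [0.0451·24.6/0.0362 + 2.81]·(787·0.373²/2) = [30.65 + 2.81]·54.75 = 1832 Pa.
Q = V·A = 0.373·0.001029 = 0.0003839 m³/s.
Pumping power P = QΔP = 0.0003839·1832 = 0.7032 W = 0.703 W.

P ≈ 0.703 W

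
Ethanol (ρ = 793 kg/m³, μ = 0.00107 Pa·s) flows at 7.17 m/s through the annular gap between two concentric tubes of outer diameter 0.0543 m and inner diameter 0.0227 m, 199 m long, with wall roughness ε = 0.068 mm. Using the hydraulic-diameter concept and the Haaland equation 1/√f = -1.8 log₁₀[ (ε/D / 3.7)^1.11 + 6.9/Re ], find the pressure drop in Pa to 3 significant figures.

ΔP ≈ 3.19×10^6 Pa

Hydraulic diameter D_h = 4A/P = D_o - D_i = 0.0543 - 0.0227 = 0.0316 m.
Re = ρVD_h/μ = 793·7.17·0.0316/0.00107 = 1.679e+05.
ε/D_h = 6.8e-05/0.0316 = 0.00215; Haaland gives 1/√f = -1.8 log₁₀[0.000256+4.11e-05] = 6.348, so f = 0.02482.
ΔP = f(L/D_h)(ρV²/2) = 0.02482·199/0.0316·2.038e+04 = 3.185e+06 Pa.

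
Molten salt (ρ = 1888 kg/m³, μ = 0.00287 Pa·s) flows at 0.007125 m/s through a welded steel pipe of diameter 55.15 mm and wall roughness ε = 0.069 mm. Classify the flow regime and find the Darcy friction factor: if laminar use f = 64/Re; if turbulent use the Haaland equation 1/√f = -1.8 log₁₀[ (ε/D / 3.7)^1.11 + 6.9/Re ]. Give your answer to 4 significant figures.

f ≈ 0.2476

Re = ρVD/μ = 1888·0.007125·0.05515/0.00287 = 258.5.
Re < 2300 → laminar, so f = 64/Re = 0.2476 (roughness is irrelevant in laminar flow).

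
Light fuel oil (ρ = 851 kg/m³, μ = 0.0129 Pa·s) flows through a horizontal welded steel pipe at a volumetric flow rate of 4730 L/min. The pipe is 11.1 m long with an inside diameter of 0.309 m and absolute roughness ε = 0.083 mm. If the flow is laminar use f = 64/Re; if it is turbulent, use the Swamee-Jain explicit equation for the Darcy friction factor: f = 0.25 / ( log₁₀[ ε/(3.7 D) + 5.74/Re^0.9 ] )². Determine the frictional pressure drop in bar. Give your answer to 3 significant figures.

Q = 4730 L/min = 4730/60000 = 0.07883 m³/s.
Cross-sectional area A = πD²/4 = π(0.309)²/4 = 0.07499 m²; mean velocity V = Q/A = 0.07883/0.07499 = 1.051 m/s.
Reynolds number Re = ρVD/μ = 851 · 1.051 · 0.309 / 0.0129 = 2.143e+04.
Re > 4000 → turbulent. Relative roughness ε/D = 8.3e-05/0.309 = 0.000269. Swamee-Jain: f = 0.25/(log₁₀[0.000269/3.7 + 5.74/2.143e+04^0.9])² = 0.25/(log₁₀[7.26e-05 + 0.000726])² = 0.25/(-3.098)² = 0.02605.
Darcy-Weisbach: ΔP = f(L/D)(ρV²/2) = 0.02605·(11.1/0.309)·(851·1.051²/2) = 0.02605·35.92·470.2 = 440.1 Pa.
ΔP = 440.1 Pa = 0.00440 bar.

ΔP ≈ 0.00440 bar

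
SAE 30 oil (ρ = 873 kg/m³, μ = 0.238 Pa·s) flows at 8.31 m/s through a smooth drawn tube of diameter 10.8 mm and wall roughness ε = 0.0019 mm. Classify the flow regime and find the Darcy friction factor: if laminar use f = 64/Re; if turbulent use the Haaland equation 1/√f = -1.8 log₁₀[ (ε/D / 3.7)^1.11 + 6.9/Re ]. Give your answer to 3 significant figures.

Re = ρVD/μ = 873·8.31·0.0108/0.238 = 329.2.
Re < 2300 → laminar, so f = 64/Re = 0.1944 (roughness is irrelevant in laminar flow).

f ≈ 0.194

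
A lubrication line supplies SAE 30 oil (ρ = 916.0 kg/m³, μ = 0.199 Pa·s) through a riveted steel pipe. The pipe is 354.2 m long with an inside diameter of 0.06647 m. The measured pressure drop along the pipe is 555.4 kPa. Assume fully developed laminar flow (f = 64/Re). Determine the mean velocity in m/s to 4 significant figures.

For laminar flow, f = 64/Re with Re = ρVD/μ, so Darcy-Weisbach reduces to ΔP = 32μLV/D². Solving for V: V = ΔP·D²/(32μL) = 5.554e+05·(0.06647)²/(32·0.199·354.2) = 1.088 m/s.
Check: Re = ρVD/μ = 916·1.088·0.06647/0.199 = 332.9 < 2300, so the laminar assumption holds.

V ≈ 1.088 m/s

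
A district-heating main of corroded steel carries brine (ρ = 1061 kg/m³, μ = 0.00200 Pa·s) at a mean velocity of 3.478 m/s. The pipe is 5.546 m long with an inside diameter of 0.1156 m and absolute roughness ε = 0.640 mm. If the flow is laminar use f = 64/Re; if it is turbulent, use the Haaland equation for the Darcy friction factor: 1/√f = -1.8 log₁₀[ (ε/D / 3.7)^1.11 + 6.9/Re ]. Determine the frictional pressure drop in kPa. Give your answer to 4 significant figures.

ΔP ≈ 9.781 kPa

Reynolds number Re = ρVD/μ = 1061 · 3.478 · 0.1156 / 0.002 = 2.133e+05.
Re > 4000 → turbulent. Relative roughness ε/D = 0.00064/0.1156 = 0.00554. Haaland: 1/√f = -1.8 log₁₀[(0.00554/3.7)^1.11 + 6.9/2.133e+05] = -1.8 log₁₀[0.000732 + 3.24e-05] = 5.61, so f = 0.03177.
Darcy-Weisbach: ΔP = f(L/D)(ρV²/2) = 0.03177·(5.546/0.1156)·(1061·3.478²/2) = 0.03177·47.98·6417 = 9781 Pa.
ΔP = 9781 Pa = 9.781 kPa.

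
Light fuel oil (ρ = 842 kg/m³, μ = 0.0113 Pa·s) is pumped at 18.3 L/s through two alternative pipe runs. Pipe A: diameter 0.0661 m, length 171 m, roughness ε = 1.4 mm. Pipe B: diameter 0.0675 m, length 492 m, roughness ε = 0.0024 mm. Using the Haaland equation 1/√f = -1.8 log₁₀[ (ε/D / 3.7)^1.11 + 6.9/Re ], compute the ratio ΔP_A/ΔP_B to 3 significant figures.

Pipe A: V = Q/A = 0.0183/0.003432 = 5.333 m/s; Re = 2.627e+04; ε/D = 0.0212; Haaland → f = 0.05121; ΔP_A = f(L/D)(ρV²/2) = 1.586e+06 Pa.
Pipe B: V = Q/A = 0.0183/0.003578 = 5.114 m/s; Re = 2.572e+04; ε/D = 3.56e-05; Haaland → f = 0.02426; ΔP_B = f(L/D)(ρV²/2) = 1.947e+06 Pa.
ΔP_A/ΔP_B = 1.586e+06/1.947e+06 = 0.815.

ΔP_A/ΔP_B ≈ 0.815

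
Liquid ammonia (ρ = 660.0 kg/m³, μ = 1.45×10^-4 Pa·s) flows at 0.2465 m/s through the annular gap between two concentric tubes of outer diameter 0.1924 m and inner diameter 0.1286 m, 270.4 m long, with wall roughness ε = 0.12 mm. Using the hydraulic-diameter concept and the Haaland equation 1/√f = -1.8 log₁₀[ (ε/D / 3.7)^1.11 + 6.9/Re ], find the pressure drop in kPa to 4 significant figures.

ΔP ≈ 2.143 kPa

Hydraulic diameter D_h = 4A/P = D_o - D_i = 0.1924 - 0.1286 = 0.0638 m.
Re = ρVD_h/μ = 660·0.2465·0.0638/0.000145 = 7.158e+04.
ε/D_h = 0.00012/0.0638 = 0.00188; Haaland gives 1/√f = -1.8 log₁₀[0.000221+9.64e-05] = 6.298, so f = 0.02521.
ΔP = f(L/D_h)(ρV²/2) = 0.02521·270.4/0.0638·20.05 = 2143 Pa.
ΔP = 2.143 kPa.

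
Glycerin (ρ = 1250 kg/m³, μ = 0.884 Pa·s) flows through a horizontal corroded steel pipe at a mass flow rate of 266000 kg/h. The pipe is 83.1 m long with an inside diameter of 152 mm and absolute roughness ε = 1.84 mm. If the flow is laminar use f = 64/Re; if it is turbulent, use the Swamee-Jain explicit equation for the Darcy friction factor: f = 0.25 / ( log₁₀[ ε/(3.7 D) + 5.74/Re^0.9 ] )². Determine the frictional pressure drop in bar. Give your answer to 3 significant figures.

ΔP ≈ 3.31 bar

ṁ = 266000 kg/h = 266000/3600 = 73.89 kg/s.
A = πD²/4 = π(0.152)²/4 = 0.01815 m²; mean velocity V = ṁ/(ρA) = 73.89/(1250 · 0.01815) = 3.258 m/s.
Reynolds number Re = ρVD/μ = 1250 · 3.258 · 0.152 / 0.884 = 700.2.
Re < 2300 → laminar flow, so f = 64/Re = 64/700.2 = 0.09141 (the turbulent correlation is not needed).
Darcy-Weisbach: ΔP = f(L/D)(ρV²/2) = 0.09141·(83.1/0.152)·(1250·3.258²/2) = 0.09141·546.7·6632 = 3.314e+05 Pa.
ΔP = 3.314e+05 Pa = 3.31 bar.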